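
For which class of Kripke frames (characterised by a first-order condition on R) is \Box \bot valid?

Emptiness of R

This is the Ver axiom.
Its frame correspondent is emptiness of R — \forall x \forall y \neg Rxy.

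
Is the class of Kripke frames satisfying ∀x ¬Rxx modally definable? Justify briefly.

No — not modally definable

Modal frame validity is preserved under surjective bounded morphisms.
The 4-cycle (worlds w0,w1,w2,w3 with w0→w1→w2→w3→w0) is irreflexive, and the map sending every world to a single reflexive point • is a surjective bounded morphism (forth: every edge maps to (•,•); back: every world has a successor). So any modal formula valid on the 4-cycle is also valid on the reflexive point, which is not irreflexive.
So the class is not modally definable.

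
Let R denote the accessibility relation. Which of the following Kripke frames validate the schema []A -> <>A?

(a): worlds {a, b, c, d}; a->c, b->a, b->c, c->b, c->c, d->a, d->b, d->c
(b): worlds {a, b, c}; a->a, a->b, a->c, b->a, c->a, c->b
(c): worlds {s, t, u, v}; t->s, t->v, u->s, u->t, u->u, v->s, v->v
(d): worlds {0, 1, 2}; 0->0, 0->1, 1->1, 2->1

The schema corresponds to seriality: forall x exists y Rxy.
(a): holds.
(b): holds.
(c): fails — world s has no successor.
(d): holds.

(a), (b), (d)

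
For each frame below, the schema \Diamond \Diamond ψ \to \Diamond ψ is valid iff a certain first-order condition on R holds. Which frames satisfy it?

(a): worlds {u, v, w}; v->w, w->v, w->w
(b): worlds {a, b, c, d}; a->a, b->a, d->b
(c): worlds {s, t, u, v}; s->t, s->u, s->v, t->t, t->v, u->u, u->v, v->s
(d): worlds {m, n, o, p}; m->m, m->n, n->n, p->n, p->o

(d)

Frame correspondent (Sahlqvist): \forall x \forall y \forall z (Rxy \wedge Ryz \to Rxz) — i.e. transitivity.
(a): fails — Rvw and Rwv but not Rvv.
(b): fails — Rdb and Rba but not Rda.
(c): fails — Ruv and Rvs but not Rus.
(d): condition met.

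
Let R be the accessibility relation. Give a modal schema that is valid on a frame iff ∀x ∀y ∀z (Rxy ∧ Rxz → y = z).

◇r → □r

This is partial functionality; the standard corresponding axiom is CD: ◇r → □r.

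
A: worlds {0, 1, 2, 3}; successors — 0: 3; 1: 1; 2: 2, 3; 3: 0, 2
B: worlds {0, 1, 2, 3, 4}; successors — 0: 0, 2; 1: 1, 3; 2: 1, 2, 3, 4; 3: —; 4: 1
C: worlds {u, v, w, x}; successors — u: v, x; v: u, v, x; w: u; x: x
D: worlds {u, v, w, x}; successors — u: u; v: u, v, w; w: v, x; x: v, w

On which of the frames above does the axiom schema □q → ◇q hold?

The schema corresponds to seriality: ∀x ∃y Rxy.
A: holds.
B: fails — world 3 has no successor.
C: holds.
D: holds.

A, C, D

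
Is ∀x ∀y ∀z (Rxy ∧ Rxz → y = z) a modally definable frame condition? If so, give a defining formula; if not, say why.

The condition is partial functionality. A defining modal formula is ◇r → □r.
Suppose ◇r→□r is valid. Take Rxy, Rxz and set V(r)={y}. Then ◇r at x, so □r at x, so r at z, i.e. z=y.

Yes — defined by ◇r → □r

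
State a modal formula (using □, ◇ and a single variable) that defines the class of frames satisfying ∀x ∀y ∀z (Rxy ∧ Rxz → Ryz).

◇p → □◇p

The condition is the Euclidean property. The 5 schema ◇p → □◇p defines it.
Suppose ◇p→□◇p is valid. Take Rxy, Rxz and set V(p)={y}. Then ◇p at x, so □◇p at x, so ◇p at z, so some w with Rzw has p; w=y, i.e. Rzy. By symmetry of the argument, Ryz.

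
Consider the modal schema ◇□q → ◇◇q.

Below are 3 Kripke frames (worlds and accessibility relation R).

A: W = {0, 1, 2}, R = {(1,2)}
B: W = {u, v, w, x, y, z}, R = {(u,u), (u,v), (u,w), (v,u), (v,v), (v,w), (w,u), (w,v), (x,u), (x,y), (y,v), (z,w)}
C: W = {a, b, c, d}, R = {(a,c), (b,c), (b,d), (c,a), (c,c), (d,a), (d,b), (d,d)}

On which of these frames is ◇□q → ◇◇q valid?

B, C

The schema corresponds to a generalized confluence (Geach) condition: ∀x ∀y (xRy → ∃w (yRw ∧ xR²w)).
A: fails — 1R2 but no w with 2Rw and 1R²w.
B: holds.
C: holds.
Valid on: B, C.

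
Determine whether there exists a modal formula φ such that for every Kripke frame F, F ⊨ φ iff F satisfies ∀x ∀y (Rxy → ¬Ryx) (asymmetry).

No — not modally definable

If a class were modally definable it would be closed under surjective bounded morphisms (Goldblatt–Thomason).
The 3-cycle (worlds w0,w1,w2 with w0→w1→w2→w0) is asymmetric. Mapping every world to a single reflexive point • is a surjective bounded morphism, and the reflexive point is not asymmetric (R•• but asymmetry requires ¬R••).
So no modal formula (or set of formulas) defines exactly the asymmetric frames.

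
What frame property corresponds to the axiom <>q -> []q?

Partial functionality

This is the CD axiom.
Its frame correspondent is partial functionality — forall x forall y forall z (Rxy & Rxz -> y = z).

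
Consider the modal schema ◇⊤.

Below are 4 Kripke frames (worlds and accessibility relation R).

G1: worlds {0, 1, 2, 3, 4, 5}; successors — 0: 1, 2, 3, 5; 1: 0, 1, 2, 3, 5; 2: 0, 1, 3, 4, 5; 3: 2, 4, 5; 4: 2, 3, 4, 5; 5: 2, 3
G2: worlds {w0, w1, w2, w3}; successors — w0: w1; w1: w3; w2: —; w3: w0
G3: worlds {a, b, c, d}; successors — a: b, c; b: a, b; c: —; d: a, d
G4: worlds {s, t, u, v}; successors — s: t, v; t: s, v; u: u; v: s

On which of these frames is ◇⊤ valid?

This is the axiom for seriality; its first-order frame correspondent is ∀x ∃y Rxy.
G1: satisfies the condition.
G2: fails — world w2 has no successor.
G3: fails — world c has no successor.
G4: satisfies the condition.
Valid on: G1, G4.

G1, G4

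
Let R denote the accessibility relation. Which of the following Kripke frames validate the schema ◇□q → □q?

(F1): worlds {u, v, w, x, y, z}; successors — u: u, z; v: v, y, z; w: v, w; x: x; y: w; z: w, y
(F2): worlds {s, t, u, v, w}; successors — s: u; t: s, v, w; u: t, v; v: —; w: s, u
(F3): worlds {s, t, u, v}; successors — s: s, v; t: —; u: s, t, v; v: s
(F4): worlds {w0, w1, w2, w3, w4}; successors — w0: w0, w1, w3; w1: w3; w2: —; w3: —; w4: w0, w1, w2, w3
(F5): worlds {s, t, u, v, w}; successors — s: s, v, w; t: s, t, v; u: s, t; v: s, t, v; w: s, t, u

Frame correspondent (Sahlqvist): ∀x ∀y ∀z (Rxy ∧ Rxz → Ryz) — i.e. the Euclidean property.
(F1): fails — Ruz and Ruz but not Rzz.
(F2): fails — Rsu and Rsu but not Ruu.
(F3): fails — Rsv and Rsv but not Rvv.
(F4): fails — Rw0w1 and Rw0w1 but not Rw1w1.
(F5): fails — Rsv and Rsw but not Rvw.
Valid on no frame.

none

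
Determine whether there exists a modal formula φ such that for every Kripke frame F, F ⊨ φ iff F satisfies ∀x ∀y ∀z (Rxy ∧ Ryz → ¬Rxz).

No — not modally definable

Any modally definable frame class is closed under surjective bounded morphisms.
The 5-cycle (worlds w0,w1,w2,w3,w4 with w0→w1→w2→w3→w4→w0) is intransitive. Mapping every world to a single reflexive point • is a surjective bounded morphism; the reflexive point is not intransitive (R••∧R•• but R••).
So the class is not modally definable.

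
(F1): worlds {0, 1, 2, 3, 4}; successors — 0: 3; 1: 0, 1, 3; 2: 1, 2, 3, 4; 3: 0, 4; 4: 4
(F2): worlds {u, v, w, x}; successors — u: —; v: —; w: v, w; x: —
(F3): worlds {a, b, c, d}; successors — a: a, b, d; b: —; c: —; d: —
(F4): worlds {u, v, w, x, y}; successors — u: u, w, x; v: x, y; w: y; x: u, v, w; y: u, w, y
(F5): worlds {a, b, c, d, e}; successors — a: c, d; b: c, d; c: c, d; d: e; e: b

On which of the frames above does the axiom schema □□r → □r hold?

The schema corresponds to density: ∀x ∀y (Rxy → ∃z (Rxz ∧ Rzy)).
(F1): fails — R03 but no z with R0z and Rz3.
(F2): condition met.
(F3): condition met.
(F4): fails — Rvx but no z with Rvz and Rzx.
(F5): fails — Rde but no z with Rdz and Rze.

(F2), (F3)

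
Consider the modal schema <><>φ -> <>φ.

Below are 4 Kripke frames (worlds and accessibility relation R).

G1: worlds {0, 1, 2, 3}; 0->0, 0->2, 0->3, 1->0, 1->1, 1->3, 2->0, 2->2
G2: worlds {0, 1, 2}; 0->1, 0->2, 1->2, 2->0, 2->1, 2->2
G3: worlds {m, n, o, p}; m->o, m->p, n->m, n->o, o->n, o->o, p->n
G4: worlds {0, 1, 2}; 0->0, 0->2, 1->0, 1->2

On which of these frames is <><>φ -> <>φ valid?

The schema corresponds to a generalized confluence (Geach) condition: forall x forall y (x R^2 y -> exists w (y = w & xRw)).
G1: fails — 1R²2 but no w with 2=w and 1Rw.
G2: fails — 0R²0 but no w with 0=w and 0Rw.
G3: fails — mR²n but no w with n=w and mRw.
G4: ✓.

G4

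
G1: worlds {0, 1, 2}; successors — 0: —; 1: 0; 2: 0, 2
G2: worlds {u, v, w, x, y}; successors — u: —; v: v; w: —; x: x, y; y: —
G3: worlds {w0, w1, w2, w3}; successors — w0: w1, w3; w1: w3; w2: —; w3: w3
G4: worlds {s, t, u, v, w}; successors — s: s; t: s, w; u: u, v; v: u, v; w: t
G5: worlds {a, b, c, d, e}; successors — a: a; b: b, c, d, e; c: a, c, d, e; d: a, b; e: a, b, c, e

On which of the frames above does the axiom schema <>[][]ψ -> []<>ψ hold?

G3

This is the axiom for a generalized confluence (Geach) condition; its first-order frame correspondent is forall x forall y forall z ((xRy & xRz) -> exists w (y R^2 w & zRw)).
G1: fails — 1R0, 1R0 but no w with 0R²w and 0Rw.
G2: fails — xRx, xRy but no t with xR²t and yRt.
G3: holds.
G4: fails — tRs, tRw but no w* with sR²w* and wRw*.
G5: fails — dRa, dRb but no w with aR²w and bRw.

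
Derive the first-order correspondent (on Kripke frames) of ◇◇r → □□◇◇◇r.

This is a Sahlqvist (Geach-type) schema ◇^2□^0r → □^2◇^3r.
Minimal-valuation argument: fix x; take any y with xR^2y and any z with xR^2z. Set V(r) to the set of worlds R-reachable from y in exactly 0 steps. Then □^0r holds at y, so the antecedent holds at x; validity forces ◇^3r at z, giving a w with zR^3w and yR^0w.
First-order correspondent: ∀x ∀y ∀z ((xR²y ∧ xR²z) → ∃w (y = w ∧ zR³w)).

∀x ∀y ∀z ((xR²y ∧ xR²z) → ∃w (y = w ∧ zR³w))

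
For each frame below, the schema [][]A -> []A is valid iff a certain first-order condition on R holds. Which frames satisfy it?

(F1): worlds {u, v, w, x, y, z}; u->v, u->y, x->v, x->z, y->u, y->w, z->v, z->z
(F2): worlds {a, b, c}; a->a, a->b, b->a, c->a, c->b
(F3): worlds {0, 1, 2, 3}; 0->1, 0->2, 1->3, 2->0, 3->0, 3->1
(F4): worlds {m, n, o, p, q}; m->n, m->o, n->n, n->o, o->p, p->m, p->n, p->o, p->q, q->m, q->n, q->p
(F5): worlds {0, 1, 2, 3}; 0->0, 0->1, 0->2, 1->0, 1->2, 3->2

(F2)

This is the axiom for density; its first-order frame correspondent is forall x forall y (Rxy -> exists z (Rxz & Rzy)).
(F1): fails — Ruv but no t with Rut and Rtv.
(F2): ✓.
(F3): fails — R02 but no z with R0z and Rz2.
(F4): fails — Rop but no z with Roz and Rzp.
(F5): fails — R32 but no z with R3z and Rz2.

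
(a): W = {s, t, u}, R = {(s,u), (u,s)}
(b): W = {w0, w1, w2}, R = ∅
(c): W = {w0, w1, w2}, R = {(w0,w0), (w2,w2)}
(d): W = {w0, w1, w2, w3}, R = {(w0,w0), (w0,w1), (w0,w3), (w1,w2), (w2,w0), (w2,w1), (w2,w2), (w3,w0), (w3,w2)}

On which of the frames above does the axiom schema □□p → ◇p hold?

The schema corresponds to a generalized confluence (Geach) condition: ∀x ∃w (xR²w ∧ xRw).
(a): fails — at s but no w with sR²w and sRw.
(b): fails — at w0 but no w with w0R²w and w0Rw.
(c): fails — at w1 but no w with w1R²w and w1Rw.
(d): condition met.
Valid on: (d).

(d)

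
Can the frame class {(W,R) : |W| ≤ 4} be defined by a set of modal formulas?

No — not modally definable

Any modally definable frame class is closed under disjoint unions.
Any modal formula valid on each of 5 disjoint one-world frames is valid on their disjoint union (validity is preserved under disjoint unions). Each one-world frame has |W|=1≤4, but the union has |W|=5.
So the class is not modally definable.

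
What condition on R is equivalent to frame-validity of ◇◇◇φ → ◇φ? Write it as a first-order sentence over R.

This is a Sahlqvist (Geach-type) schema ◇^3□^0φ → □^0◇^1φ.
Minimal-valuation argument: fix x; take any y with xR^3y and any z with xR^0z. Set V(φ) to the set of worlds R-reachable from y in exactly 0 steps. Then □^0φ holds at y, so the antecedent holds at x; validity forces ◇^1φ at z, giving a w with zR^1w and yR^0w.
First-order correspondent: ∀x ∀y (xR³y → ∃w (y = w ∧ xRw)).

∀x ∀y (xR³y → ∃w (y = w ∧ xRw))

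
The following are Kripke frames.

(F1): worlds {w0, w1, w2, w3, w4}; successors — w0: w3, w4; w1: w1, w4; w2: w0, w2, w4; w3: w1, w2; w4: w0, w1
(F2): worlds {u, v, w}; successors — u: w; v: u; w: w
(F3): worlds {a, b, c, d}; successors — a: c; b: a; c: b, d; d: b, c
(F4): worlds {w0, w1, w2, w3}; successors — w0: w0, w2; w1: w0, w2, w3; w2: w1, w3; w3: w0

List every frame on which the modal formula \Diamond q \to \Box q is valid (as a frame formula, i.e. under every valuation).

(F2)

This is the axiom for partial functionality; its first-order frame correspondent is \forall x \forall y \forall z (Rxy \wedge Rxz \to y = z).
(F1): fails — w0 sees both w3 and w4.
(F2): ✓.
(F3): fails — c sees both b and d.
(F4): fails — w0 sees both w0 and w2.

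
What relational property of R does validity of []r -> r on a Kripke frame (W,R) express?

This is the T axiom.
It corresponds to reflexivity: forall x Rxx.

reflexivity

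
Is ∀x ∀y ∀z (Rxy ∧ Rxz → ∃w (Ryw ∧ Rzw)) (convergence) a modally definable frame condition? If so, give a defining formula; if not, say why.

Definable; ◇□r → □◇r defines it

Yes: it is convergence, defined by the .2 schema ◇□r → □◇r.
Suppose ◇□r→□◇r is valid. Take Rxy, Rxz and set V(r)={w : Ryw}. Then □r at y so ◇□r at x, so □◇r at x, so ◇r at z, giving w with Rzw and Ryw.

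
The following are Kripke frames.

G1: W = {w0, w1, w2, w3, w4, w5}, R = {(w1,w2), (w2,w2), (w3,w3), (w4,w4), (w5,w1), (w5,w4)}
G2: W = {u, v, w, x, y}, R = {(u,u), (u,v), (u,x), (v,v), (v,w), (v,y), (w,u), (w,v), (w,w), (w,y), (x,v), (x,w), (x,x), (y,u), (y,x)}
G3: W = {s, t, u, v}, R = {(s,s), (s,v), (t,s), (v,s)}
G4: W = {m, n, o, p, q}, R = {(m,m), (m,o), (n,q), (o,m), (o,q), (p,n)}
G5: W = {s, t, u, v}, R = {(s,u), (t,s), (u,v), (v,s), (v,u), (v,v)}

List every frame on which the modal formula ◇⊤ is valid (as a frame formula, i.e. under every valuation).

G2, G5

This is the axiom for seriality; its first-order frame correspondent is ∀x ∃y Rxy.
G1: fails — world w0 has no successor.
G2: holds.
G3: fails — world u has no successor.
G4: fails — world q has no successor.
G5: holds.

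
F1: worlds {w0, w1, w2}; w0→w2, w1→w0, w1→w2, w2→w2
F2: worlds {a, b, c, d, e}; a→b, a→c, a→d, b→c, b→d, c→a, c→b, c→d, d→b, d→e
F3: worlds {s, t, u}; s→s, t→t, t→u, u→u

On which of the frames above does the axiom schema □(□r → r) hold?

The schema corresponds to shift-reflexivity: ∀x ∀y (Rxy → Ryy).
F1: fails — Rw1w0 but not Rw0w0.
F2: fails — Rbc but not Rcc.
F3: holds.
Valid on: F3.

F3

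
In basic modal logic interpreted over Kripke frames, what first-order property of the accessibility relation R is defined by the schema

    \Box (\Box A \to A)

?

shift-reflexivity

Suppose □(□A→A) is valid. Take Rxy and set V(A)={w : Ryw}. Then at y, □A holds; since □(□A→A) at x, □A→A at y, so A at y, i.e. Ryy.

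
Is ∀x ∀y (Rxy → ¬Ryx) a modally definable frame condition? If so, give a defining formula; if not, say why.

If a class were modally definable it would be closed under surjective bounded morphisms (Goldblatt–Thomason).
The 3-cycle (worlds s,t,u with s→t→u→s) is asymmetric. Mapping every world to a single reflexive point • is a surjective bounded morphism, and the reflexive point is not asymmetric (R•• but asymmetry requires ¬R••).
Hence asymmetry is not modally definable.

Not definable by any modal formula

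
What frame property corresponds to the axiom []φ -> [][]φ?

transitivity

Suppose □φ→□□φ is valid. Take Rxy, Ryz and set V(φ)={w : Rxw}. Then □φ at x, so □□φ at x, so □φ at y, so φ at z, i.e. Rxz.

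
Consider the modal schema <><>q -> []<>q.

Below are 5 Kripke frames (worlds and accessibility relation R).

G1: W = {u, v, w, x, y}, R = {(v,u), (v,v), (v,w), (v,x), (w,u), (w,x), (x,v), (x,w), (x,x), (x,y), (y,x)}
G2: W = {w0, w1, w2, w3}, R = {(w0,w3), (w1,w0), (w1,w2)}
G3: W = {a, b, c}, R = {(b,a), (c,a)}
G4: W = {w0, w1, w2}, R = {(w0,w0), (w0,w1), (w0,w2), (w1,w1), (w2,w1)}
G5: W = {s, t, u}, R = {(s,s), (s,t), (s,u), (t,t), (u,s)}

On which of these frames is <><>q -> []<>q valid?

This is the axiom for a generalized confluence (Geach) condition; its first-order frame correspondent is forall x forall y forall z ((x R^2 y & xRz) -> exists w (y = w & zRw)).
G1: fails — vR²u, vRu but no t with u=t and uRt.
G2: fails — w1R²w3, w1Rw2 but no w with w3=w and w2Rw.
G3: holds.
G4: fails — w0R²w0, w0Rw1 but no w with w0=w and w1Rw.
G5: fails — sR²s, sRt but no w with s=w and tRw.
Valid on: G3.

G3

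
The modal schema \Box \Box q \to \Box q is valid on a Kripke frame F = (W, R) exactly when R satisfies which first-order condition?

density

Suppose □□q→□q is valid. Take Rxy and set V(q)={w : xR²w}. Then □□q at x, so □q at x, so q at y, i.e. ∃z(Rxz∧Rzy).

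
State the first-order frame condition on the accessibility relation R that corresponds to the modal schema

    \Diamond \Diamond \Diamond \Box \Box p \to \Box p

This is a Sahlqvist (Geach-type) schema ◇^3□^2p → □^1◇^0p.
Minimal-valuation argument: fix x; take any y with xR^3y and any z with xR^1z. Set V(p) to the set of worlds R-reachable from y in exactly 2 steps. Then □^2p holds at y, so the antecedent holds at x; validity forces ◇^0p at z, giving a w with zR^0w and yR^2w.
First-order correspondent: \forall x \forall y \forall z ((x R^3 y \wedge xRz) \to \exists w (y R^2 w \wedge z = w)).

\forall x \forall y \forall z ((x R^3 y \wedge xRz) \to \exists w (y R^2 w \wedge z = w))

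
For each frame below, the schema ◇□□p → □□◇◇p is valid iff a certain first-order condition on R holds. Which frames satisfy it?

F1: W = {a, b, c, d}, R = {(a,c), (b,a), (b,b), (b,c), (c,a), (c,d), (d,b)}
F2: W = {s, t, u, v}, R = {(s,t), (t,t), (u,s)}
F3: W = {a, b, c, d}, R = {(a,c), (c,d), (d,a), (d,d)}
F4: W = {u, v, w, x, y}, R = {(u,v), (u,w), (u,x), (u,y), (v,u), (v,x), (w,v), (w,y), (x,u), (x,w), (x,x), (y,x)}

Frame correspondent (Sahlqvist): ∀x ∀y ∀z ((xRy ∧ xR²z) → ∃w (yR²w ∧ zR²w)) — i.e. a generalized confluence (Geach) condition.
F1: fails — aRc, aR²a but no w with cR²w and aR²w.
F2: holds.
F3: holds.
F4: holds.
Valid on: F2, F3, F4.

F2, F3, F4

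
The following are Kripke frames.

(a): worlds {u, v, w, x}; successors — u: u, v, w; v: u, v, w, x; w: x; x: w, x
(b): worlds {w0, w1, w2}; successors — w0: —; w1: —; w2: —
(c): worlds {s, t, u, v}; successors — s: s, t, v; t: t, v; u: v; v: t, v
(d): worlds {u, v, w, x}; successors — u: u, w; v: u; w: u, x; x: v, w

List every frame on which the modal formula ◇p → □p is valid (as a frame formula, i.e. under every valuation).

(b)

The schema corresponds to partial functionality: ∀x ∀y ∀z (Rxy ∧ Rxz → y = z).
(a): fails — u sees both u and v.
(b): ✓.
(c): fails — s sees both s and t.
(d): fails — u sees both u and w.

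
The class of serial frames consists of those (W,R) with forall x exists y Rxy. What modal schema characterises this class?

This is seriality; the standard corresponding axiom is D: □ψ → ◇ψ.
Suppose □ψ→◇ψ is valid. At any x set V(ψ)=W. Then □ψ at x, so ◇ψ at x, so x has a successor.

□ψ → ◇ψ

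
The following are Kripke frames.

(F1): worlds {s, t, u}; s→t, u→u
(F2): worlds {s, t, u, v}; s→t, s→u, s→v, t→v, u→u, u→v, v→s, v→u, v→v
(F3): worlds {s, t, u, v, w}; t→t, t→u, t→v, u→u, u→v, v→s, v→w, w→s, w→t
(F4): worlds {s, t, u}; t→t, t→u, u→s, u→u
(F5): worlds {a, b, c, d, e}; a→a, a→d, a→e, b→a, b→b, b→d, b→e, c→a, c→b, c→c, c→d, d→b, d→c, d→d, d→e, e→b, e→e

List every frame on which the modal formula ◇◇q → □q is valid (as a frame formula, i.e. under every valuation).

(F1)

Frame correspondent (Sahlqvist): ∀x ∀y ∀z ((xR²y ∧ xRz) → ∃w (y = w ∧ z = w)) — i.e. a generalized confluence (Geach) condition.
(F1): ✓.
(F2): fails — sR²s, sRt but s ≠ t.
(F3): fails — tR²s, tRt but s ≠ t.
(F4): fails — tR²s, tRt but s ≠ t.
(F5): fails — aR²a, aRd but a ≠ d.
Valid on: (F1).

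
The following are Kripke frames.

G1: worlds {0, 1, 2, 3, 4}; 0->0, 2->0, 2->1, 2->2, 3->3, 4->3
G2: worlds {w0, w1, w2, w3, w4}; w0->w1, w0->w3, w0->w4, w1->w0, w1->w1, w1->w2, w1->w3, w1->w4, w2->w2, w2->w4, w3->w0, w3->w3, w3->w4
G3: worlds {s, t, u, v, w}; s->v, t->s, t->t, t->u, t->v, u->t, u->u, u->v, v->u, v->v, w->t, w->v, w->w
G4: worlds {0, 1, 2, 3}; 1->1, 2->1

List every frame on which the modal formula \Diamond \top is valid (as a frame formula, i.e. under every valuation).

G3

Frame correspondent (Sahlqvist): \forall x \exists y Rxy — i.e. seriality.
G1: fails — world 1 has no successor.
G2: fails — world w4 has no successor.
G3: ✓.
G4: fails — world 0 has no successor.
Valid on: G3.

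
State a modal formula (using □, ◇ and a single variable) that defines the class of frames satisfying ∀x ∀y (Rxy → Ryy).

□(□ψ → ψ)

The condition is shift-reflexivity. The T□ schema □(□ψ → ψ) defines it.
Suppose □(□ψ→ψ) is valid. Take Rxy and set V(ψ)={w : Ryw}. Then at y, □ψ holds; since □(□ψ→ψ) at x, □ψ→ψ at y, so ψ at y, i.e. Ryy.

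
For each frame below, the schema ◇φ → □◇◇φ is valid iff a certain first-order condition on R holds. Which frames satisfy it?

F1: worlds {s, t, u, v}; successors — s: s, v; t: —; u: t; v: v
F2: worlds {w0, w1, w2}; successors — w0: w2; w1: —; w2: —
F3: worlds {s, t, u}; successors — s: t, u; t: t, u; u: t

This is the axiom for a generalized confluence (Geach) condition; its first-order frame correspondent is ∀x ∀y ∀z ((xRy ∧ xRz) → ∃w (y = w ∧ zR²w)).
F1: fails — sRs, sRv but no w with s=w and vR²w.
F2: fails — w0Rw2, w0Rw2 but no w with w2=w and w2R²w.
F3: ✓.

F3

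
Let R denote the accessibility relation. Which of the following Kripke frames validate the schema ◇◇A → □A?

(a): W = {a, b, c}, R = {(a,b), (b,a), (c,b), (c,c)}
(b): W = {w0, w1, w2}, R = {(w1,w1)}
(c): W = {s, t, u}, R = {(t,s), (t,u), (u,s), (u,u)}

This is the axiom for a generalized confluence (Geach) condition; its first-order frame correspondent is ∀x ∀y ∀z ((xR²y ∧ xRz) → ∃w (y = w ∧ z = w)).
(a): fails — aR²a, aRb but a ≠ b.
(b): condition met.
(c): fails — tR²s, tRu but s ≠ u.

(b)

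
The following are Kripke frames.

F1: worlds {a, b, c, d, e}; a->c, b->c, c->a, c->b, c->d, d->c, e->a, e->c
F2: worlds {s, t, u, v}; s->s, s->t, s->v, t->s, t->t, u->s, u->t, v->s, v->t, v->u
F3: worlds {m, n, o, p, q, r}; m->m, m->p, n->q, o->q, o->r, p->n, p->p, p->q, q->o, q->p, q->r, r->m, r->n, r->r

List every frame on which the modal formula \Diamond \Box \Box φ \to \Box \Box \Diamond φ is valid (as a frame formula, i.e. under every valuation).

The schema corresponds to a generalized confluence (Geach) condition: \forall x \forall y \forall z ((xRy \wedge x R^2 z) \to \exists w (y R^2 w \wedge zRw)).
F1: fails — eRa, eR²a but no w with aR²w and aRw.
F2: satisfies the condition.
F3: fails — pRn, pR²n but no w with nR²w and nRw.
Valid on: F2.

F2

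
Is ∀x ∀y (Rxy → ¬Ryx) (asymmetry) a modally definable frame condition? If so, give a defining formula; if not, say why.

If a class were modally definable it would be closed under surjective bounded morphisms (Goldblatt–Thomason).
The 3-cycle (worlds s,t,u with s→t→u→s) is asymmetric. Mapping every world to a single reflexive point • is a surjective bounded morphism, and the reflexive point is not asymmetric (R•• but asymmetry requires ¬R••).
Hence asymmetry is not modally definable.

Not modally definable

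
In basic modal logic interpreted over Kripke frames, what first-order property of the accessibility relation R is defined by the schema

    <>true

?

seriality

◇⊤ holds at w iff w has a successor, so frame-validity of ◇⊤ is exactly seriality. Equivalently via □ψ → ◇ψ:
Suppose □ψ→◇ψ is valid. At any x set V(ψ)=W. Then □ψ at x, so ◇ψ at x, so x has a successor.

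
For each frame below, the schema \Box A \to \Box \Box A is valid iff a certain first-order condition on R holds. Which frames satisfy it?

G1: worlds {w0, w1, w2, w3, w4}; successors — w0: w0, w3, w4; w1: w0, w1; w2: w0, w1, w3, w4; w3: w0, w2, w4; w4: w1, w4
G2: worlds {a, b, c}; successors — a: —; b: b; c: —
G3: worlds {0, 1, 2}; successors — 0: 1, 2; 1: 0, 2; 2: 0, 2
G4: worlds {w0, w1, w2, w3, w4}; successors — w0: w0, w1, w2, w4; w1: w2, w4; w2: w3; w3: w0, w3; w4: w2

Frame correspondent (Sahlqvist): \forall x \forall y \forall z (Rxy \wedge Ryz \to Rxz) — i.e. transitivity.
G1: fails — Rw1w0 and Rw0w4 but not Rw1w4.
G2: satisfies the condition.
G3: fails — R10 and R01 but not R11.
G4: fails — Rw1w2 and Rw2w3 but not Rw1w3.
Valid on: G2.

G2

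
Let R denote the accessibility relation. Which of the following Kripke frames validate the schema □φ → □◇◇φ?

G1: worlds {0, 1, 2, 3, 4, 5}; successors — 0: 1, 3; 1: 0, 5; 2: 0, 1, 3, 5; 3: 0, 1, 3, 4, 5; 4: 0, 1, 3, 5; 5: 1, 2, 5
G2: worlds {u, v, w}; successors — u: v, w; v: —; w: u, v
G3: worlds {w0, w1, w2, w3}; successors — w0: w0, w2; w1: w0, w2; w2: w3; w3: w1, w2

G1, G3

Frame correspondent (Sahlqvist): ∀x ∀z (xRz → ∃w (xRw ∧ zR²w)) — i.e. a generalized confluence (Geach) condition.
G1: condition met.
G2: fails — uRv but no t with uRt and vR²t.
G3: condition met.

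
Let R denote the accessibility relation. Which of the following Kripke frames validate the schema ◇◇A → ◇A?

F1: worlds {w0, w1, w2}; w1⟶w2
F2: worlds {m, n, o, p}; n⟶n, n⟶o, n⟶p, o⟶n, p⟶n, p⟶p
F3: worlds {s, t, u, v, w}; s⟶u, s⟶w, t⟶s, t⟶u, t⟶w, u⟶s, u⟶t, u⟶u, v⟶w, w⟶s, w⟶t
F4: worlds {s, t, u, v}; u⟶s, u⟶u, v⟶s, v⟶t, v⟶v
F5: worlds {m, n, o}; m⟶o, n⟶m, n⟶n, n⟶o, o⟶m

Frame correspondent (Sahlqvist): ∀x ∀y (xR²y → ∃w (y = w ∧ xRw)) — i.e. a generalized confluence (Geach) condition.
F1: condition met.
F2: fails — oR²o but no w with o=w and oRw.
F3: fails — sR²s but no w* with s=w* and sRw*.
F4: condition met.
F5: fails — mR²m but no w with m=w and mRw.
Valid on: F1, F4.

F1, F4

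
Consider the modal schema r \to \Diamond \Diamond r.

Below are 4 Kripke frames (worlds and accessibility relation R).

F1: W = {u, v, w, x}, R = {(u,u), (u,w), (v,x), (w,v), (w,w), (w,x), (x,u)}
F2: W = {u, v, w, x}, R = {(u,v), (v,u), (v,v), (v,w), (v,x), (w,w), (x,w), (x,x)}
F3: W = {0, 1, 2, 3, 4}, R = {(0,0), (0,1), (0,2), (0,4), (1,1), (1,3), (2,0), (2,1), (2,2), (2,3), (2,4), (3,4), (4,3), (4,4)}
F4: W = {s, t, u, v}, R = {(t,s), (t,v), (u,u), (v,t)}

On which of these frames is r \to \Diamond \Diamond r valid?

The schema corresponds to a generalized confluence (Geach) condition: \forall x \exists w (x = w \wedge x R^2 w).
F1: fails — at v but no t with v=t and vR²t.
F2: ✓.
F3: ✓.
F4: fails — at s but no w with s=w and sR²w.

F2, F3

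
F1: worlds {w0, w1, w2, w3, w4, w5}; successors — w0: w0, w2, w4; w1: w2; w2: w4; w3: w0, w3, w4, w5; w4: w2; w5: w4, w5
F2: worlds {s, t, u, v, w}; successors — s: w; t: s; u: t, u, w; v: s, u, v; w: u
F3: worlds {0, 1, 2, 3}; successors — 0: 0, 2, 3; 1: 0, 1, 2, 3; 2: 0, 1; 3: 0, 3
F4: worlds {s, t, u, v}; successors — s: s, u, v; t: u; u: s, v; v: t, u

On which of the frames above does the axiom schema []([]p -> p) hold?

This is the axiom for shift-reflexivity; its first-order frame correspondent is forall x forall y (Rxy -> Ryy).
F1: fails — Rw1w2 but not Rw2w2.
F2: fails — Ruw but not Rww.
F3: fails — R02 but not R22.
F4: fails — Ruv but not Rvv.
Valid on no frame.

none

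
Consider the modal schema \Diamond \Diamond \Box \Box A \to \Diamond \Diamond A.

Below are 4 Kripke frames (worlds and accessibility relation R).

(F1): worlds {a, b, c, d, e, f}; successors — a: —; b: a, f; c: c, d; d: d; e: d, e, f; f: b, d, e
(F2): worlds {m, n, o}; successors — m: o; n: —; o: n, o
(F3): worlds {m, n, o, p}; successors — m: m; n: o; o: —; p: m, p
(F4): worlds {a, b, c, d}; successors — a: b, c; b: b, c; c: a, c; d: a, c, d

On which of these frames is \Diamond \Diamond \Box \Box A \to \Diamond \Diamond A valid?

This is the axiom for a generalized confluence (Geach) condition; its first-order frame correspondent is \forall x \forall y (x R^2 y \to \exists w (y R^2 w \wedge x R^2 w)).
(F1): fails — fR²a but no w with aR²w and fR²w.
(F2): fails — mR²n but no w with nR²w and mR²w.
(F3): condition met.
(F4): condition met.
Valid on: (F3), (F4).

(F3), (F4)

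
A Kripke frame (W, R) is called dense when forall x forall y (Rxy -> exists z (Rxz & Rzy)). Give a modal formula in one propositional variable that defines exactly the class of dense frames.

This is density; the standard corresponding axiom is C4: □□r → □r.
Suppose □□r→□r is valid. Take Rxy and set V(r)={w : xR²w}. Then □□r at x, so □r at x, so r at y, i.e. ∃z(Rxz∧Rzy).

□□r → □r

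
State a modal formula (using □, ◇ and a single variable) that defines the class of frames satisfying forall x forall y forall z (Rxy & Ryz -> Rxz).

□r → □□r

A defining formula is □r → □□r (the 4 axiom).
Suppose □r→□□r is valid. Take Rxy, Ryz and set V(r)={w : Rxw}. Then □r at x, so □□r at x, so □r at y, so r at z, i.e. Rxz.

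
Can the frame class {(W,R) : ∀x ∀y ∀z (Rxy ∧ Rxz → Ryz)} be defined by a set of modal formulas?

This is a Sahlqvist condition; the 5 axiom ◇p → □◇p defines it.
Suppose ◇p→□◇p is valid. Take Rxy, Rxz and set V(p)={y}. Then ◇p at x, so □◇p at x, so ◇p at z, so some w with Rzw has p; w=y, i.e. Rzy. By symmetry of the argument, Ryz.

Definable; ◇p → □◇p defines it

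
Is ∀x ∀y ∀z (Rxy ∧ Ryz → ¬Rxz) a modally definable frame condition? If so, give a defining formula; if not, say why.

No — not modally definable

Any modally definable frame class is closed under surjective bounded morphisms.
The 7-cycle (worlds w0,w1,w2,w3,w4,w5,w6 with w0→w1→w2→w3→w4→w5→w6→w0) is intransitive. Mapping every world to a single reflexive point • is a surjective bounded morphism; the reflexive point is not intransitive (R••∧R•• but R••).
Hence intransitivity is not modally definable.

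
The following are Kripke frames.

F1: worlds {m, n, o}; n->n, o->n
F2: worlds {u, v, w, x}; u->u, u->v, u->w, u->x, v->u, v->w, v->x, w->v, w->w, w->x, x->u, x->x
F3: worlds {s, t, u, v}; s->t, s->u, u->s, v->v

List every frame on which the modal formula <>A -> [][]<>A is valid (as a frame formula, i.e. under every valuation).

F1

This is the axiom for a generalized confluence (Geach) condition; its first-order frame correspondent is forall x forall y forall z ((xRy & x R^2 z) -> exists w (y = w & zRw)).
F1: ✓.
F2: fails — uRu, uR²w but no t with u=t and wRt.
F3: fails — uRs, uR²t but no w with s=w and tRw.
Valid on: F1.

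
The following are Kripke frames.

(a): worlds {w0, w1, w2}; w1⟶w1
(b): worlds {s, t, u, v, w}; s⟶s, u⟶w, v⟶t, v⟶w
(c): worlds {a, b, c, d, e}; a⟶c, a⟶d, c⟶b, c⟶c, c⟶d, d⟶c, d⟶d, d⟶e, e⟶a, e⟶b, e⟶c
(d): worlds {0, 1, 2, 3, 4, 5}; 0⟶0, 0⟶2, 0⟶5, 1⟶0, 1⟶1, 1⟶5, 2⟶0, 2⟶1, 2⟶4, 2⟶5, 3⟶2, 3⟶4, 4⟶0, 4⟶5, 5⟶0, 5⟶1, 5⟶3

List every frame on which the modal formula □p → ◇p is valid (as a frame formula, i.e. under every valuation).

This is the axiom for seriality; its first-order frame correspondent is ∀x ∃y Rxy.
(a): fails — world w0 has no successor.
(b): fails — world t has no successor.
(c): fails — world b has no successor.
(d): condition met.

(d)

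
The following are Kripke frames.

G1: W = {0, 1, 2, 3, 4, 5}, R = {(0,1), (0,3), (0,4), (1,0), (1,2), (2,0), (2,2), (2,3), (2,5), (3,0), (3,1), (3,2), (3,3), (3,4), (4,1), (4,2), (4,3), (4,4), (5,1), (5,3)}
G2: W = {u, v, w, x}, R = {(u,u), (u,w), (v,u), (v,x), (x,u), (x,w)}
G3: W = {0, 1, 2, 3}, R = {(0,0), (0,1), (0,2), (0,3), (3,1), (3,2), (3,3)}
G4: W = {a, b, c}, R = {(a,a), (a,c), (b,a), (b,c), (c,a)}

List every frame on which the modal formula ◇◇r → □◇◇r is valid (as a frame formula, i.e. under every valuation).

G4

This is the axiom for a generalized confluence (Geach) condition; its first-order frame correspondent is ∀x ∀y ∀z ((xR²y ∧ xRz) → ∃w (y = w ∧ zR²w)).
G1: fails — 1R²5, 1R0 but no w with 5=w and 0R²w.
G2: fails — uR²u, uRw but no t with u=t and wR²t.
G3: fails — 0R²0, 0R1 but no w with 0=w and 1R²w.
G4: holds.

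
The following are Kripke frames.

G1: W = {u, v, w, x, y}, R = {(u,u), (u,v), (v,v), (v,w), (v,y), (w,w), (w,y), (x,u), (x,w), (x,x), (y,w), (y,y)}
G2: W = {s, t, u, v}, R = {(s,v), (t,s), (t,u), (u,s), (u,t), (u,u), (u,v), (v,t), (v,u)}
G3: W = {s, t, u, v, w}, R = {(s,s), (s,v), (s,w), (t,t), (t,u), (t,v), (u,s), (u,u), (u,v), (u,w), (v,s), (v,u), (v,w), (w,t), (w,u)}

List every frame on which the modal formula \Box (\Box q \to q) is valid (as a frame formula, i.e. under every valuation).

G1

The schema corresponds to shift-reflexivity: \forall x \forall y (Rxy \to Ryy).
G1: satisfies the condition.
G2: fails — Ruv but not Rvv.
G3: fails — Ruv but not Rvv.
Valid on: G1.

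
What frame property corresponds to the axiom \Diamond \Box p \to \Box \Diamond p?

Convergence

This schema is the .2 axiom.
It corresponds to convergence: \forall x \forall y \forall z (Rxy \wedge Rxz \to \exists w (Ryw \wedge Rzw)).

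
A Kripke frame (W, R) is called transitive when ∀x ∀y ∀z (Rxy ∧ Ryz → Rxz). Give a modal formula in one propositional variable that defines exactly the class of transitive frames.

□r → □□r

A defining formula is □r → □□r (the 4 axiom).
Suppose □r→□□r is valid. Take Rxy, Ryz and set V(r)={w : Rxw}. Then □r at x, so □□r at x, so □r at y, so r at z, i.e. Rxz.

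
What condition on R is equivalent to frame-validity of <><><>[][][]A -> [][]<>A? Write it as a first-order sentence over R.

forall x forall y forall z ((x R^3 y & x R^2 z) -> exists w (y R^3 w & zRw))

This is a Sahlqvist (Geach-type) schema ◇^3□^3A → □^2◇^1A.
First-order correspondent: forall x forall y forall z ((x R^3 y & x R^2 z) -> exists w (y R^3 w & zRw)).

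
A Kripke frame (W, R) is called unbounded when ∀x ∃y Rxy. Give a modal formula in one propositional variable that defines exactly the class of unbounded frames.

□r → ◇r

The condition is seriality. The D schema □r → ◇r defines it.
Suppose □r→◇r is valid. At any x set V(r)=W. Then □r at x, so ◇r at x, so x has a successor.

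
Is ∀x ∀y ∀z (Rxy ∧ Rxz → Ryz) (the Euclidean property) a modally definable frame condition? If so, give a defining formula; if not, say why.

Yes: it is the Euclidean property, defined by the 5 schema ◇q → □◇q.

Yes — defined by ◇q → □◇q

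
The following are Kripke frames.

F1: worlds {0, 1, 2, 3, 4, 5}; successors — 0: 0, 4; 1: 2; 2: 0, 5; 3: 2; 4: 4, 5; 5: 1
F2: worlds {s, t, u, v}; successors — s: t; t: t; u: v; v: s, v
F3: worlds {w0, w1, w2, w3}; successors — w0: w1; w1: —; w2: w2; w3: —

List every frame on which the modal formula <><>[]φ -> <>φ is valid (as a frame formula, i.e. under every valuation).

Frame correspondent (Sahlqvist): forall x forall y (x R^2 y -> exists w (yRw & xRw)) — i.e. a generalized confluence (Geach) condition.
F1: fails — 0R²5 but no w with 5Rw and 0Rw.
F2: fails — uR²s but no w with sRw and uRw.
F3: ✓.
Valid on: F3.

F3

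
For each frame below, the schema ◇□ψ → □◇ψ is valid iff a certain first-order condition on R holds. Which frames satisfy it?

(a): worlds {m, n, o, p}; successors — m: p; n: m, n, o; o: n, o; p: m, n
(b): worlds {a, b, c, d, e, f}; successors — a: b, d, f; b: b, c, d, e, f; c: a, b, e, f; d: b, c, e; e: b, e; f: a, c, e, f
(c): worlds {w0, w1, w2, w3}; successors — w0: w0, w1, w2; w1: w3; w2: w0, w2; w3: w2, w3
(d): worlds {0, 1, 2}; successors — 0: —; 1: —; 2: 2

Frame correspondent (Sahlqvist): ∀x ∀y ∀z (Rxy ∧ Rxz → ∃w (Ryw ∧ Rzw)) — i.e. convergence.
(a): fails — Rnn and Rnm but n and m have no common successor.
(b): satisfies the condition.
(c): fails — Rw0w1 and Rw0w0 but w1 and w0 have no common successor.
(d): satisfies the condition.

(b), (d)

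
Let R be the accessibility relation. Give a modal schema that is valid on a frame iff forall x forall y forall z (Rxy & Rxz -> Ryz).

The condition is the Euclidean property. The 5 schema ◇p → □◇p defines it.
Suppose ◇p→□◇p is valid. Take Rxy, Rxz and set V(p)={y}. Then ◇p at x, so □◇p at x, so ◇p at z, so some w with Rzw has p; w=y, i.e. Rzy. By symmetry of the argument, Ryz.

◇p → □◇p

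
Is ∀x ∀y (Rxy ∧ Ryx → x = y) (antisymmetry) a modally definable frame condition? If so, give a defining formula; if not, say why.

Not definable by any modal formula

If a class were modally definable it would be closed under surjective bounded morphisms (Goldblatt–Thomason).
The 6-cycle (worlds 0,1,2,3,4,5 with 0→1→2→3→4→5→0) is antisymmetric. Sending even-indexed worlds to s and odd-indexed worlds to t is a surjective bounded morphism onto the two-world frame with s↔t, which is not antisymmetric.
So no modal formula (or set of formulas) defines exactly the antisymmetric frames.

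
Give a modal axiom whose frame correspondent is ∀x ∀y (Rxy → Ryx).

p → □◇p

A defining formula is p → □◇p (the B axiom).
Suppose p→□◇p is valid. Take Rxy and set V(p)={x}. Then p at x, so □◇p at x, so ◇p at y, so some z with Ryz has p; z=x, i.e. Ryx.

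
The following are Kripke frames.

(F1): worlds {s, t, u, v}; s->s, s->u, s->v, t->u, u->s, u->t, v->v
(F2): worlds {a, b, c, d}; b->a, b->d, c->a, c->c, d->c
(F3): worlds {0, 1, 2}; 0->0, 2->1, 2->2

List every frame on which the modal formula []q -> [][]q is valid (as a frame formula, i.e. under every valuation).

This is the axiom for transitivity; its first-order frame correspondent is forall x forall y forall z (Rxy & Ryz -> Rxz).
(F1): fails — Rut and Rtu but not Ruu.
(F2): fails — Rdc and Rca but not Rda.
(F3): ✓.

(F3)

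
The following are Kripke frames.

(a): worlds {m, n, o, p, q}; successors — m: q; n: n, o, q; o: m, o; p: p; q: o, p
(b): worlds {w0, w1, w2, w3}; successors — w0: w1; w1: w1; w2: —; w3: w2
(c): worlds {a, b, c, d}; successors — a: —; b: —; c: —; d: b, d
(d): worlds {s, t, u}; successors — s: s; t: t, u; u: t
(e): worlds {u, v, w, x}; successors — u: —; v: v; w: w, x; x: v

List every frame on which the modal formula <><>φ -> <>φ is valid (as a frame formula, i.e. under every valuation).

This is the axiom for a generalized confluence (Geach) condition; its first-order frame correspondent is forall x forall y (x R^2 y -> exists w (y = w & xRw)).
(a): fails — mR²o but no w with o=w and mRw.
(b): satisfies the condition.
(c): satisfies the condition.
(d): fails — uR²u but no w with u=w and uRw.
(e): fails — wR²v but no t with v=t and wRt.
Valid on: (b), (c).

(b), (c)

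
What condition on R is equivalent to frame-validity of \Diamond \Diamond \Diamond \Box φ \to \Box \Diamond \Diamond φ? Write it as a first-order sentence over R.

This is a Sahlqvist (Geach-type) schema ◇^3□^1φ → □^1◇^2φ.
First-order correspondent: \forall x \forall y \forall z ((x R^3 y \wedge xRz) \to \exists w (yRw \wedge z R^2 w)).

\forall x \forall y \forall z ((x R^3 y \wedge xRz) \to \exists w (yRw \wedge z R^2 w))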